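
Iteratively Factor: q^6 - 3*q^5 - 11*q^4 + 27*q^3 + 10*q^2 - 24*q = (q - 1)*(q^5 - 2*q^4 - 13*q^3 + 14*q^2 + 24*q) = (q - 1)*(q + 1)*(q^4 - 3*q^3 - 10*q^2 + 24*q) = (q - 1)*(q + 1)*(q + 3)*(q^3 - 6*q^2 + 8*q) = (q - 2)*(q - 1)*(q + 1)*(q + 3)*(q^2 - 4*q) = (q - 4)*(q - 2)*(q - 1)*(q + 1)*(q + 3)*(q)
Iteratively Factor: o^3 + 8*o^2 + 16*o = (o)*(o^2 + 8*o + 16) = o*(o + 4)*(o + 4)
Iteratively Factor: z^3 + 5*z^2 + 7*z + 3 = (z + 1)*(z^2 + 4*z + 3) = (z + 1)^2*(z + 3)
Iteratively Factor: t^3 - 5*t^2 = (t)*(t^2 - 5*t) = t^2*(t - 5)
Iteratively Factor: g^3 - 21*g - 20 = (g + 1)*(g^2 - g - 20) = (g - 5)*(g + 1)*(g + 4)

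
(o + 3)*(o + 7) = o^2 + 10*o + 21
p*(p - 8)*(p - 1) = p^3 - 9*p^2 + 8*p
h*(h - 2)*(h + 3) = h^3 + h^2 - 6*h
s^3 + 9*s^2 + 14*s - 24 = (s - 1)*(s + 4)*(s + 6)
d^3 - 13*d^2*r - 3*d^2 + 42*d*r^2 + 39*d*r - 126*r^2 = (d - 3)*(d - 7*r)*(d - 6*r)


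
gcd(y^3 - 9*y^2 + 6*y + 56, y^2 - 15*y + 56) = y - 7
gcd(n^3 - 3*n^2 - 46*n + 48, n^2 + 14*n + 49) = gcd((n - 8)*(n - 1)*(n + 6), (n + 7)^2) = 1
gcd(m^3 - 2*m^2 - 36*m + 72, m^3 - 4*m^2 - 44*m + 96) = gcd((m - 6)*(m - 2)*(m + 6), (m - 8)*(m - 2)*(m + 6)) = m^2 + 4*m - 12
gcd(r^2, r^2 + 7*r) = r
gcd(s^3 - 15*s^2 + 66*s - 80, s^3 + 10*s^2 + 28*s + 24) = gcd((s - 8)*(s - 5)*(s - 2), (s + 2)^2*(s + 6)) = 1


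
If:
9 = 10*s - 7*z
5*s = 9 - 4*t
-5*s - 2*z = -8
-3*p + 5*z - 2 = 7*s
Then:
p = -151/55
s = 74/55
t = 25/44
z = 7/11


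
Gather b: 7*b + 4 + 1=7*b + 5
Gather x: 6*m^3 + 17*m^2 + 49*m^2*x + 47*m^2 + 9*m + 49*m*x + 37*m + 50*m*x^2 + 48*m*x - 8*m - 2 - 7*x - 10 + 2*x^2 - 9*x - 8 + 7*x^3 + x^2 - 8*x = 6*m^3 + 64*m^2 + 38*m + 7*x^3 + x^2*(50*m + 3) + x*(49*m^2 + 97*m - 24) - 20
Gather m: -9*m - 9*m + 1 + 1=2 - 18*m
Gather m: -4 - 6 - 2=-12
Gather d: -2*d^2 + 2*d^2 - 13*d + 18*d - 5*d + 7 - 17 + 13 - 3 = 0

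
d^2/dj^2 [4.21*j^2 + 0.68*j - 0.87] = 8.42000000000000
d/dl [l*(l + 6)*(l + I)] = 3*l^2 + 2*l*(6 + I) + 6*I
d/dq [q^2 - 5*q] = 2*q - 5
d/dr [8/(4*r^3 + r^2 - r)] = 8*(-12*r^2 - 2*r + 1)/(r^2*(4*r^2 + r - 1)^2)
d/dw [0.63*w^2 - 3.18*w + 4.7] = 1.26*w - 3.18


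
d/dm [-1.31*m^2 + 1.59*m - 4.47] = 1.59 - 2.62*m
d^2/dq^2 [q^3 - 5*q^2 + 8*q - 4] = 6*q - 10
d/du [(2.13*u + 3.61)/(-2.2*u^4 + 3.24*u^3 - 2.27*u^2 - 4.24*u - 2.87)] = (14.058*u^4 + 17.9656*u^3 - 30.2541*u^2 + 16.3894*u + 9.1933)/(4.84*u^8 - 14.256*u^7 + 20.4856*u^6 + 3.9464*u^5 - 9.6943*u^4 + 0.651999999999997*u^3 + 31.0074*u^2 + 24.3376*u + 8.2369)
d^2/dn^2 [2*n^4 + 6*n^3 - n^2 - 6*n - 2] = 24*n^2 + 36*n - 2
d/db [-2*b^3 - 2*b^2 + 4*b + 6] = -6*b^2 - 4*b + 4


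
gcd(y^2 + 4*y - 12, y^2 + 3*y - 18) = y + 6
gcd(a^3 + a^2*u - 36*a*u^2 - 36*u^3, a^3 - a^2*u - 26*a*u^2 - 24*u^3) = -a^2 + 5*a*u + 6*u^2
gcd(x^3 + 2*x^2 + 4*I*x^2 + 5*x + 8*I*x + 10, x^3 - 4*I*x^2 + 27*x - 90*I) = x + 5*I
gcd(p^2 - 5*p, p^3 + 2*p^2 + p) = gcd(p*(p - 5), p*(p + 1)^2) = p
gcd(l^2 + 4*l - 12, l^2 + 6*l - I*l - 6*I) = l + 6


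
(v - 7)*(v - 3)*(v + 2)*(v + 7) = v^4 - v^3 - 55*v^2 + 49*v + 294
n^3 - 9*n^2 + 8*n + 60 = (n - 6)*(n - 5)*(n + 2)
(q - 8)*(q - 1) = q^2 - 9*q + 8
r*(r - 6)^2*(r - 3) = r^4 - 15*r^3 + 72*r^2 - 108*r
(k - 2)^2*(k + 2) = k^3 - 2*k^2 - 4*k + 8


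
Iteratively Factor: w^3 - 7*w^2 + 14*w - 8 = (w - 2)*(w^2 - 5*w + 4) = (w - 4)*(w - 2)*(w - 1)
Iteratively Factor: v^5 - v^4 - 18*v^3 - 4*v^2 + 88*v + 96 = (v + 2)*(v^4 - 3*v^3 - 12*v^2 + 20*v + 48) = (v + 2)^2*(v^3 - 5*v^2 - 2*v + 24) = (v - 3)*(v + 2)^2*(v^2 - 2*v - 8) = (v - 4)*(v - 3)*(v + 2)^2*(v + 2)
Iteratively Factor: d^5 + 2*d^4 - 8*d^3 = (d)*(d^4 + 2*d^3 - 8*d^2) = d*(d + 4)*(d^3 - 2*d^2) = d*(d - 2)*(d + 4)*(d^2) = d^2*(d - 2)*(d + 4)*(d)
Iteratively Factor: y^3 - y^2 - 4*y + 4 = (y + 2)*(y^2 - 3*y + 2) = (y - 2)*(y + 2)*(y - 1)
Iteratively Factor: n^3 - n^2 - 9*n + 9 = (n - 1)*(n^2 - 9) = (n - 3)*(n - 1)*(n + 3)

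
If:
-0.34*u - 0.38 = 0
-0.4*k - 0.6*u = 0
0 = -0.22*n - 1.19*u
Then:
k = 1.68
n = 6.05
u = -1.12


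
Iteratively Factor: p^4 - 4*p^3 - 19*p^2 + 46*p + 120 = (p - 5)*(p^3 + p^2 - 14*p - 24) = (p - 5)*(p - 4)*(p^2 + 5*p + 6) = (p - 5)*(p - 4)*(p + 2)*(p + 3)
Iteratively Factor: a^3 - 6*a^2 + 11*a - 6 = (a - 1)*(a^2 - 5*a + 6) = (a - 3)*(a - 1)*(a - 2)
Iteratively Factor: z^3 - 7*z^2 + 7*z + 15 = (z - 3)*(z^2 - 4*z - 5) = (z - 5)*(z - 3)*(z + 1)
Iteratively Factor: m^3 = (m)*(m^2) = m^2*(m)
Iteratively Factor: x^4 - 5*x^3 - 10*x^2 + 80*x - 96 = (x + 4)*(x^3 - 9*x^2 + 26*x - 24) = (x - 3)*(x + 4)*(x^2 - 6*x + 8) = (x - 3)*(x - 2)*(x + 4)*(x - 4)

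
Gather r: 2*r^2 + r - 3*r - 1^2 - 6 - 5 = 2*r^2 - 2*r - 12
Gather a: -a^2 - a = -a^2 - a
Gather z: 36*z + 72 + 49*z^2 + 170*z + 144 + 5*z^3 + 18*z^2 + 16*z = 5*z^3 + 67*z^2 + 222*z + 216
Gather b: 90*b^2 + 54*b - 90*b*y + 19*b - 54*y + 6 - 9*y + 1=90*b^2 + b*(73 - 90*y) - 63*y + 7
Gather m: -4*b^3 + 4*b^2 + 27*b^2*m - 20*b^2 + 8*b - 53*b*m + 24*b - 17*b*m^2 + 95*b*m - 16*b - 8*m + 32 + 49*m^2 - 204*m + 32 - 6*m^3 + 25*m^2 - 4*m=-4*b^3 - 16*b^2 + 16*b - 6*m^3 + m^2*(74 - 17*b) + m*(27*b^2 + 42*b - 216) + 64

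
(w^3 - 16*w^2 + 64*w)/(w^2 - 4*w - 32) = w*(w - 8)/(w + 4)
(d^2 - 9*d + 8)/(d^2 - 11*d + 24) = (d - 1)/(d - 3)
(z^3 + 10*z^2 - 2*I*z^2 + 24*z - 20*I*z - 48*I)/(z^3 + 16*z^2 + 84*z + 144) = (z - 2*I)/(z + 6)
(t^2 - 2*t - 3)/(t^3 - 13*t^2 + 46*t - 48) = (t + 1)/(t^2 - 10*t + 16)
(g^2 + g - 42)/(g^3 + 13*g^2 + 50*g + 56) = (g - 6)/(g^2 + 6*g + 8)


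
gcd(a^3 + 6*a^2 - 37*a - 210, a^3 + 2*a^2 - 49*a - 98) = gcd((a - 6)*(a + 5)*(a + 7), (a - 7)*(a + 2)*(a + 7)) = a + 7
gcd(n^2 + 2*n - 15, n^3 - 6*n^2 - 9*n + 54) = n - 3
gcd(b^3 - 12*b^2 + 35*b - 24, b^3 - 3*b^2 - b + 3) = b^2 - 4*b + 3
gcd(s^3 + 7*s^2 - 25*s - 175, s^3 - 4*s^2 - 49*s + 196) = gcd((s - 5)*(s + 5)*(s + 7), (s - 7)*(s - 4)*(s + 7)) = s + 7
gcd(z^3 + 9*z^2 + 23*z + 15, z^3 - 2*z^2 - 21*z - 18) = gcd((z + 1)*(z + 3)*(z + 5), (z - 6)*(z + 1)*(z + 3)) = z^2 + 4*z + 3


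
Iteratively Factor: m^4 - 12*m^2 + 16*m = (m - 2)*(m^3 + 2*m^2 - 8*m) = m*(m - 2)*(m^2 + 2*m - 8) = m*(m - 2)*(m + 4)*(m - 2)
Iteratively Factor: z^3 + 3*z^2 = (z)*(z^2 + 3*z) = z^2*(z + 3)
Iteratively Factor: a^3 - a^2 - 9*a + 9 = (a - 1)*(a^2 - 9) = (a - 3)*(a - 1)*(a + 3)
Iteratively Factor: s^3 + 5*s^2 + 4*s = (s + 4)*(s^2 + s) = s*(s + 4)*(s + 1)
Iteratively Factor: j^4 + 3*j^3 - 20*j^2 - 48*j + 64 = (j - 1)*(j^3 + 4*j^2 - 16*j - 64) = (j - 1)*(j + 4)*(j^2 - 16) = (j - 1)*(j + 4)^2*(j - 4)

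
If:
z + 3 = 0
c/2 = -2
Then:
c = -4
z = -3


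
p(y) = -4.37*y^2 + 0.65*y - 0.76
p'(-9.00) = 79.31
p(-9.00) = -360.58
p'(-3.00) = 26.87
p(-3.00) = -42.04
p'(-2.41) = 21.71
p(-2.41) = -27.71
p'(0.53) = -3.98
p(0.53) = -1.64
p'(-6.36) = 56.24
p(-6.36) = -181.66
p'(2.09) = -17.62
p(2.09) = -18.49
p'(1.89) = -15.87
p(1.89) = -15.14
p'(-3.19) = 28.53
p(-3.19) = -47.30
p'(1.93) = -16.22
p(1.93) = -15.78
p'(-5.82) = 51.52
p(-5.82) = -152.57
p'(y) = 0.65 - 8.74*y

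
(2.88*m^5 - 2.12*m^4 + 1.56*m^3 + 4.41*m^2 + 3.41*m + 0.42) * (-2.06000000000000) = -5.9328*m^5 + 4.3672*m^4 - 3.2136*m^3 - 9.0846*m^2 - 7.0246*m - 0.8652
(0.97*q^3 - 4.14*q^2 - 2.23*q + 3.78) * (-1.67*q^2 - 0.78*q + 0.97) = -1.6199*q^5 + 6.1572*q^4 + 7.8942*q^3 - 8.589*q^2 - 5.1115*q + 3.6666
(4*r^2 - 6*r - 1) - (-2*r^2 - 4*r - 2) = 6*r^2 - 2*r + 1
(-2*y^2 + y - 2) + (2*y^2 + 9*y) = 10*y - 2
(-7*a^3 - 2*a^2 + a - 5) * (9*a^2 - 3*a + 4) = -63*a^5 + 3*a^4 - 13*a^3 - 56*a^2 + 19*a - 20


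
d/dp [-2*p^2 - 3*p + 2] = -4*p - 3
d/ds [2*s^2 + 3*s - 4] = 4*s + 3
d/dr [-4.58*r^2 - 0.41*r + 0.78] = -9.16*r - 0.41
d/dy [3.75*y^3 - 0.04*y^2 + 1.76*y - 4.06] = 11.25*y^2 - 0.08*y + 1.76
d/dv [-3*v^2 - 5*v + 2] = -6*v - 5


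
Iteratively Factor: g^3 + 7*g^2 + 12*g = (g)*(g^2 + 7*g + 12) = g*(g + 4)*(g + 3)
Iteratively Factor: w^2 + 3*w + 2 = (w + 2)*(w + 1)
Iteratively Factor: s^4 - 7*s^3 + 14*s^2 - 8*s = (s)*(s^3 - 7*s^2 + 14*s - 8) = s*(s - 4)*(s^2 - 3*s + 2) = s*(s - 4)*(s - 2)*(s - 1)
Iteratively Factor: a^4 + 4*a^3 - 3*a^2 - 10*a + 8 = (a + 2)*(a^3 + 2*a^2 - 7*a + 4) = (a - 1)*(a + 2)*(a^2 + 3*a - 4) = (a - 1)*(a + 2)*(a + 4)*(a - 1)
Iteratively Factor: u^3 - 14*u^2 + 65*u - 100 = (u - 4)*(u^2 - 10*u + 25) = (u - 5)*(u - 4)*(u - 5)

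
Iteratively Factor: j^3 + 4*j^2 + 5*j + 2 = (j + 2)*(j^2 + 2*j + 1) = (j + 1)*(j + 2)*(j + 1)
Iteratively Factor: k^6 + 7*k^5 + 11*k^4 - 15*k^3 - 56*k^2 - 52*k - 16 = (k + 1)*(k^5 + 6*k^4 + 5*k^3 - 20*k^2 - 36*k - 16) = (k + 1)^2*(k^4 + 5*k^3 - 20*k - 16) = (k + 1)^2*(k + 4)*(k^3 + k^2 - 4*k - 4) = (k - 2)*(k + 1)^2*(k + 4)*(k^2 + 3*k + 2) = (k - 2)*(k + 1)^3*(k + 4)*(k + 2)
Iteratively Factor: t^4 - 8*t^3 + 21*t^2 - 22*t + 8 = (t - 2)*(t^3 - 6*t^2 + 9*t - 4) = (t - 2)*(t - 1)*(t^2 - 5*t + 4) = (t - 4)*(t - 2)*(t - 1)*(t - 1)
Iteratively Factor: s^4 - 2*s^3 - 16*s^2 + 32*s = (s - 2)*(s^3 - 16*s) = (s - 4)*(s - 2)*(s^2 + 4*s) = s*(s - 4)*(s - 2)*(s + 4)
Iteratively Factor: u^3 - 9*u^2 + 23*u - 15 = (u - 1)*(u^2 - 8*u + 15) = (u - 5)*(u - 1)*(u - 3)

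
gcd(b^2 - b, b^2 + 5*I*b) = b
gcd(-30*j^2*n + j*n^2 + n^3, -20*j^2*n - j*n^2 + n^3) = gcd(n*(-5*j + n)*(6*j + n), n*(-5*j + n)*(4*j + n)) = 5*j*n - n^2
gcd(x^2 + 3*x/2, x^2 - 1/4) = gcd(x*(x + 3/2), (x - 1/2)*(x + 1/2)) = 1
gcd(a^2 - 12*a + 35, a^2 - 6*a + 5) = a - 5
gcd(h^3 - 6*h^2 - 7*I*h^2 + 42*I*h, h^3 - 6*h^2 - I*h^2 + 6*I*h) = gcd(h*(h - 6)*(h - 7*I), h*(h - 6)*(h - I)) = h^2 - 6*h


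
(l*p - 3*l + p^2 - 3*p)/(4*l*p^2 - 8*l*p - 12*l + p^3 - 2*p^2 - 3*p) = (l + p)/(4*l*p + 4*l + p^2 + p)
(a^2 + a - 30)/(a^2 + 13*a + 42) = (a - 5)/(a + 7)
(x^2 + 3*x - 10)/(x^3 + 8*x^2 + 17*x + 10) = (x - 2)/(x^2 + 3*x + 2)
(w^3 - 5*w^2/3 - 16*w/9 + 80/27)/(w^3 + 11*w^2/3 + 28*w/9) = (9*w^2 - 27*w + 20)/(3*w*(3*w + 7))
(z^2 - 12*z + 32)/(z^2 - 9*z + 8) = (z - 4)/(z - 1)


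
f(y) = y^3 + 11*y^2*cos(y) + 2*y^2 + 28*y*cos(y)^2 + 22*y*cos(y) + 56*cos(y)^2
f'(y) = -11*y^2*sin(y) + 3*y^2 - 56*y*sin(y)*cos(y) - 22*y*sin(y) + 22*y*cos(y) + 4*y - 112*sin(y)*cos(y) + 28*cos(y)^2 + 22*cos(y)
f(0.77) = 58.46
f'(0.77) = -46.61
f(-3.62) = -114.24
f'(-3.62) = 31.29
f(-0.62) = 18.47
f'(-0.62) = 55.10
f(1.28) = 26.16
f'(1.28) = -67.98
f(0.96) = 47.92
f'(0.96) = -62.94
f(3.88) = -7.03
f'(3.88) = 1.61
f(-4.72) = -59.53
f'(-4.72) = -92.73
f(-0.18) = 45.84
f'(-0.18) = 61.54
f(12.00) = 3854.58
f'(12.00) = 2087.85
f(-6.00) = 6.23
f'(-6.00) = -9.47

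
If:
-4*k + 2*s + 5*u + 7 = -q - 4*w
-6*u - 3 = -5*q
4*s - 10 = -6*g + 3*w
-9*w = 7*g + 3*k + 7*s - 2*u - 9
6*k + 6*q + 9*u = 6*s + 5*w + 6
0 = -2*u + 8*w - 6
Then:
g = 127225/28388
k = -20967/28388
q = -2751/7097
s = -27070/7097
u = -5841/7097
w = 7725/14194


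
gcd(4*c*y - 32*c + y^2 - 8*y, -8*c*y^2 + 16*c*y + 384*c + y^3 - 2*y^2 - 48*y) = y - 8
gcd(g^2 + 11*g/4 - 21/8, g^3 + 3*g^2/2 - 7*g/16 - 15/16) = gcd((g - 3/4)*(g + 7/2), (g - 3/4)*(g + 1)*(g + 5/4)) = g - 3/4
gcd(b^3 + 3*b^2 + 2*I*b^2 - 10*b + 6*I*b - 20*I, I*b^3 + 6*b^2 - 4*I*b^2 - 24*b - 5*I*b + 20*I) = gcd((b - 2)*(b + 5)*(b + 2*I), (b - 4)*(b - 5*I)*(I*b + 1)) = 1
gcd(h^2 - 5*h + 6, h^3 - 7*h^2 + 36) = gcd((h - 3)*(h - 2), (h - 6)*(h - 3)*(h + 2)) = h - 3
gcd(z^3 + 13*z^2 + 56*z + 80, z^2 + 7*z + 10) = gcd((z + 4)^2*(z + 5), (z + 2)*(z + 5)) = z + 5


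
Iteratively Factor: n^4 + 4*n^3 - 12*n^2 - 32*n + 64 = (n - 2)*(n^3 + 6*n^2 - 32) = (n - 2)*(n + 4)*(n^2 + 2*n - 8) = (n - 2)^2*(n + 4)*(n + 4)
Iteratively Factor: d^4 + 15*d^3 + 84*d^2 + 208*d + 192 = (d + 4)*(d^3 + 11*d^2 + 40*d + 48) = (d + 3)*(d + 4)*(d^2 + 8*d + 16) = (d + 3)*(d + 4)^2*(d + 4)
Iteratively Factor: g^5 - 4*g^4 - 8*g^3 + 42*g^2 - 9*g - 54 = (g + 3)*(g^4 - 7*g^3 + 13*g^2 + 3*g - 18) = (g + 1)*(g + 3)*(g^3 - 8*g^2 + 21*g - 18) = (g - 3)*(g + 1)*(g + 3)*(g^2 - 5*g + 6) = (g - 3)*(g - 2)*(g + 1)*(g + 3)*(g - 3)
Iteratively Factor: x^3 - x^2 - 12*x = (x - 4)*(x^2 + 3*x) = (x - 4)*(x + 3)*(x)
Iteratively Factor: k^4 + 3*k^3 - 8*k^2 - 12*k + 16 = (k - 2)*(k^3 + 5*k^2 + 2*k - 8) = (k - 2)*(k - 1)*(k^2 + 6*k + 8) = (k - 2)*(k - 1)*(k + 2)*(k + 4)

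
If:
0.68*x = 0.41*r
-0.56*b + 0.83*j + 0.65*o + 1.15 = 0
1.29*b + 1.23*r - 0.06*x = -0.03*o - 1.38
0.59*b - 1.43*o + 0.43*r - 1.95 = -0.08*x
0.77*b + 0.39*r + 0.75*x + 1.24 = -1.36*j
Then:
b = -0.37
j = -0.26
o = -1.75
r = -0.71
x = -0.43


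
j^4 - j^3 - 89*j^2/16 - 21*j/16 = j*(j - 3)*(j + 1/4)*(j + 7/4)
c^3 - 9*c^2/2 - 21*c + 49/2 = (c - 7)*(c - 1)*(c + 7/2)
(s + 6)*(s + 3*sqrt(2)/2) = s^2 + 3*sqrt(2)*s/2 + 6*s + 9*sqrt(2)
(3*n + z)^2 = 9*n^2 + 6*n*z + z^2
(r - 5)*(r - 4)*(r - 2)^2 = r^4 - 13*r^3 + 60*r^2 - 116*r + 80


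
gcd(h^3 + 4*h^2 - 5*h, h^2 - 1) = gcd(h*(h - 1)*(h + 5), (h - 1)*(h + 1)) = h - 1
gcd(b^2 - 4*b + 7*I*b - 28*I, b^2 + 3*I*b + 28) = b + 7*I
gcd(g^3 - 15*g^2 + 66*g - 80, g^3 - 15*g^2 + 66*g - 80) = g^3 - 15*g^2 + 66*g - 80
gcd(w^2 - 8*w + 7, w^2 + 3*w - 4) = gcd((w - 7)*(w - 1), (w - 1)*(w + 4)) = w - 1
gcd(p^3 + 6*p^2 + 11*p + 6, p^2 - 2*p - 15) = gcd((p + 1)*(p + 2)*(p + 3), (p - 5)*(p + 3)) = p + 3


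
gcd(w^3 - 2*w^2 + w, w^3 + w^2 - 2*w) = w^2 - w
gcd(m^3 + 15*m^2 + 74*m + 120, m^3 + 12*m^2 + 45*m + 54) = m + 6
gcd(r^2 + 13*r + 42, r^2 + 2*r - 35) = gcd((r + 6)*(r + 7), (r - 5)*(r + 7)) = r + 7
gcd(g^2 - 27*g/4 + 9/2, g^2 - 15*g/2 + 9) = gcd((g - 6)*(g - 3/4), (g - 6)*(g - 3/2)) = g - 6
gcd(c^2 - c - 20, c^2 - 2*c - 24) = c + 4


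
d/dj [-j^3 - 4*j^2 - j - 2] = -3*j^2 - 8*j - 1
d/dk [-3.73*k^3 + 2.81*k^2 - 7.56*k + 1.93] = -11.19*k^2 + 5.62*k - 7.56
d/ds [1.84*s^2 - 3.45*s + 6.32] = 3.68*s - 3.45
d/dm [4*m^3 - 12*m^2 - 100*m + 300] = 12*m^2 - 24*m - 100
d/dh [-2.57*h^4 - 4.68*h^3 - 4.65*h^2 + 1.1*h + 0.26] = -10.28*h^3 - 14.04*h^2 - 9.3*h + 1.1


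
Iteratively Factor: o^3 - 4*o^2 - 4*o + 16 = (o - 2)*(o^2 - 2*o - 8) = (o - 2)*(o + 2)*(o - 4)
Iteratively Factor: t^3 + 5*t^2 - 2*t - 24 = (t + 3)*(t^2 + 2*t - 8) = (t + 3)*(t + 4)*(t - 2)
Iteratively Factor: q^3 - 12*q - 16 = (q - 4)*(q^2 + 4*q + 4) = (q - 4)*(q + 2)*(q + 2)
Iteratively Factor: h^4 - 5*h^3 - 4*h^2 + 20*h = (h - 5)*(h^3 - 4*h) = (h - 5)*(h + 2)*(h^2 - 2*h) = (h - 5)*(h - 2)*(h + 2)*(h)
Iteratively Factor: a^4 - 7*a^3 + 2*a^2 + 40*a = (a)*(a^3 - 7*a^2 + 2*a + 40) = a*(a - 4)*(a^2 - 3*a - 10) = a*(a - 5)*(a - 4)*(a + 2)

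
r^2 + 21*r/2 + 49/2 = (r + 7/2)*(r + 7)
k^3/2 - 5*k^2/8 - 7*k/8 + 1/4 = (k/2 + 1/2)*(k - 2)*(k - 1/4)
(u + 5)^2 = u^2 + 10*u + 25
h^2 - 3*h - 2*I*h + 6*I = (h - 3)*(h - 2*I)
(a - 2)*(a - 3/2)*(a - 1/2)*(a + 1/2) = a^4 - 7*a^3/2 + 11*a^2/4 + 7*a/8 - 3/4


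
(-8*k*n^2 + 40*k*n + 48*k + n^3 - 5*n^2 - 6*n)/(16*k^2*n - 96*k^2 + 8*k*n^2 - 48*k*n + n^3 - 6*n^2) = (-8*k*n - 8*k + n^2 + n)/(16*k^2 + 8*k*n + n^2)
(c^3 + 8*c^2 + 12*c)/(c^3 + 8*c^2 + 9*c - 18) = c*(c + 2)/(c^2 + 2*c - 3)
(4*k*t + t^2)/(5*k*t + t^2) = (4*k + t)/(5*k + t)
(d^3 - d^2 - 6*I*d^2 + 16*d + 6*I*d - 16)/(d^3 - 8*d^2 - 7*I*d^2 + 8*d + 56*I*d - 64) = (d^2 + d*(-1 + 2*I) - 2*I)/(d^2 + d*(-8 + I) - 8*I)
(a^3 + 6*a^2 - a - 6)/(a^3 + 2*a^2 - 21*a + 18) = (a + 1)/(a - 3)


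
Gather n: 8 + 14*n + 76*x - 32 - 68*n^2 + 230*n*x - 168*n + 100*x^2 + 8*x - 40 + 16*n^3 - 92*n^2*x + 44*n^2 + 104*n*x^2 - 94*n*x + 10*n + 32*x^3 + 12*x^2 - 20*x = 16*n^3 + n^2*(-92*x - 24) + n*(104*x^2 + 136*x - 144) + 32*x^3 + 112*x^2 + 64*x - 64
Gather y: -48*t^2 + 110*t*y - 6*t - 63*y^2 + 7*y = -48*t^2 - 6*t - 63*y^2 + y*(110*t + 7)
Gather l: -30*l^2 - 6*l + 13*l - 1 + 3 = -30*l^2 + 7*l + 2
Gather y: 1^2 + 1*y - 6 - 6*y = -5*y - 5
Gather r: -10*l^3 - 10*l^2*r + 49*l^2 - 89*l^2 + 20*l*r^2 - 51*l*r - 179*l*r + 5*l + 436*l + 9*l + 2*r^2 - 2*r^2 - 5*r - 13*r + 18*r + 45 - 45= -10*l^3 - 40*l^2 + 20*l*r^2 + 450*l + r*(-10*l^2 - 230*l)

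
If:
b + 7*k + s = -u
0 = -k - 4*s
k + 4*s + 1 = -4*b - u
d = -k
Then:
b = -u/4 - 1/4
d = u/9 - 1/27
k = 1/27 - u/9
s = u/36 - 1/108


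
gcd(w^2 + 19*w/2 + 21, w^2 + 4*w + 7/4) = w + 7/2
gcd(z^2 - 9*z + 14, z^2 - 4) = z - 2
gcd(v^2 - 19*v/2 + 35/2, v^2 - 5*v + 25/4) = v - 5/2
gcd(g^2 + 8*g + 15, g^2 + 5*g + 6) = g + 3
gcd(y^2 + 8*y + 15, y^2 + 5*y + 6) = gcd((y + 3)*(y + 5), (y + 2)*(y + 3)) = y + 3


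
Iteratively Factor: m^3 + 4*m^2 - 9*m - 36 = (m + 4)*(m^2 - 9) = (m - 3)*(m + 4)*(m + 3)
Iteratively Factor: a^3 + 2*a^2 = (a)*(a^2 + 2*a) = a*(a + 2)*(a)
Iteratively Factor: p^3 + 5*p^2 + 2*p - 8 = (p - 1)*(p^2 + 6*p + 8) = (p - 1)*(p + 4)*(p + 2)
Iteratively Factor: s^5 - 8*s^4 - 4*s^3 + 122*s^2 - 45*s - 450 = (s - 5)*(s^4 - 3*s^3 - 19*s^2 + 27*s + 90) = (s - 5)*(s - 3)*(s^3 - 19*s - 30) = (s - 5)*(s - 3)*(s + 3)*(s^2 - 3*s - 10) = (s - 5)^2*(s - 3)*(s + 3)*(s + 2)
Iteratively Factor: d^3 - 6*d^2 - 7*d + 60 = (d - 4)*(d^2 - 2*d - 15) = (d - 4)*(d + 3)*(d - 5)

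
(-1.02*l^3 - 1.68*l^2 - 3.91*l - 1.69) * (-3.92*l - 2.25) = 3.9984*l^4 + 8.8806*l^3 + 19.1072*l^2 + 15.4223*l + 3.8025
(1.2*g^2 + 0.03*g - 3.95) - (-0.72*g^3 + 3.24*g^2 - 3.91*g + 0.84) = 0.72*g^3 - 2.04*g^2 + 3.94*g - 4.79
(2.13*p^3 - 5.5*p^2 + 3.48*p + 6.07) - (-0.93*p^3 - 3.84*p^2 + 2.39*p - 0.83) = 3.06*p^3 - 1.66*p^2 + 1.09*p + 6.9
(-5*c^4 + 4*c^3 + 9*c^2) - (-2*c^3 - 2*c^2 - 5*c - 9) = -5*c^4 + 6*c^3 + 11*c^2 + 5*c + 9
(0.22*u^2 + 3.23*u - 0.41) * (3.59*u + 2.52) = 0.7898*u^3 + 12.1501*u^2 + 6.6677*u - 1.0332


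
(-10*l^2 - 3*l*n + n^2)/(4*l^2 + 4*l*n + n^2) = (-5*l + n)/(2*l + n)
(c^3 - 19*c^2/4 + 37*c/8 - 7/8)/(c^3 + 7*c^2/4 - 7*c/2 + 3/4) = (c - 7/2)/(c + 3)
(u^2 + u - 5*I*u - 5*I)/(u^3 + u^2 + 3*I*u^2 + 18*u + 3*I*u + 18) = (u - 5*I)/(u^2 + 3*I*u + 18)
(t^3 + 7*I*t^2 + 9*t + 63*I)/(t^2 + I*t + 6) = (t^2 + 4*I*t + 21)/(t - 2*I)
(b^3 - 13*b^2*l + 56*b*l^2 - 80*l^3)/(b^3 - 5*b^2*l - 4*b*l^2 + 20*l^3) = (b^2 - 8*b*l + 16*l^2)/(b^2 - 4*l^2)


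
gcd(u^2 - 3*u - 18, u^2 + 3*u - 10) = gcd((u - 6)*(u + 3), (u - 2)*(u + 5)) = 1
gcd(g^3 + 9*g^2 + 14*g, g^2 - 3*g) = g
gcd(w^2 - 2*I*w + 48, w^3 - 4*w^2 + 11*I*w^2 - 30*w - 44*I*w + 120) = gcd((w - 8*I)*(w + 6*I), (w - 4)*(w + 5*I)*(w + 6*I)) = w + 6*I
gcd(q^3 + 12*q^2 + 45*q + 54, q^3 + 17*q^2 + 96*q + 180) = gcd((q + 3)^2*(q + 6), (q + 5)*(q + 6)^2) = q + 6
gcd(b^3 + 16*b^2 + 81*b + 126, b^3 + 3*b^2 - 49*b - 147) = b^2 + 10*b + 21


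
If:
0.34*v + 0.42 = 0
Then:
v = -1.24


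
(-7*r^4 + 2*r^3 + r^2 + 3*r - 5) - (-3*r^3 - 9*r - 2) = -7*r^4 + 5*r^3 + r^2 + 12*r - 3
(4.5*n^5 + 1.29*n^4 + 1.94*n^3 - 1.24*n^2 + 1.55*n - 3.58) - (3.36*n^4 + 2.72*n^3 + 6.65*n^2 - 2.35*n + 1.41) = 4.5*n^5 - 2.07*n^4 - 0.78*n^3 - 7.89*n^2 + 3.9*n - 4.99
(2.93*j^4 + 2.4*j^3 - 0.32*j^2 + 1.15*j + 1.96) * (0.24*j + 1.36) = 0.7032*j^5 + 4.5608*j^4 + 3.1872*j^3 - 0.1592*j^2 + 2.0344*j + 2.6656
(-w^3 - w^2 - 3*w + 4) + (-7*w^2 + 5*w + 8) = -w^3 - 8*w^2 + 2*w + 12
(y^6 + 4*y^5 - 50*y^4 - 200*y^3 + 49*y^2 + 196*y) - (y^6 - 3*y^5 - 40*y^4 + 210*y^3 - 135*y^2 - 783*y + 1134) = 7*y^5 - 10*y^4 - 410*y^3 + 184*y^2 + 979*y - 1134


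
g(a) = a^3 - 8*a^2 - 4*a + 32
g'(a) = 3*a^2 - 16*a - 4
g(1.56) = 10.09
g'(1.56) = -21.66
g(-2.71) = -35.82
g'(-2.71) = 61.39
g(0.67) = 26.03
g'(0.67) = -13.37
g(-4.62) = -218.89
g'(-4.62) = 133.95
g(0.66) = 26.16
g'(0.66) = -13.25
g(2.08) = -1.93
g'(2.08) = -24.30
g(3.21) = -30.20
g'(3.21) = -24.45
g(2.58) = -14.40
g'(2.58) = -25.31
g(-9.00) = -1309.00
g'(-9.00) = 383.00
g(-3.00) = -55.00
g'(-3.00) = 71.00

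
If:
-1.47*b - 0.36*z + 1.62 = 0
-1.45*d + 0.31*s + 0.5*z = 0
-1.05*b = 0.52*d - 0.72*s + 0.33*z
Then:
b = 1.10204081632653 - 0.244897959183673*z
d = 0.433377564890931*z + 0.406336979739789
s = 0.41418538416726*z + 1.90060845362159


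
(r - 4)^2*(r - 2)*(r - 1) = r^4 - 11*r^3 + 42*r^2 - 64*r + 32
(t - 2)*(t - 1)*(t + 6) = t^3 + 3*t^2 - 16*t + 12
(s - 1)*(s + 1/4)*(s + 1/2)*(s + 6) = s^4 + 23*s^3/4 - 17*s^2/8 - 31*s/8 - 3/4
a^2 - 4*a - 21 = (a - 7)*(a + 3)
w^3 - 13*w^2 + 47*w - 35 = (w - 7)*(w - 5)*(w - 1)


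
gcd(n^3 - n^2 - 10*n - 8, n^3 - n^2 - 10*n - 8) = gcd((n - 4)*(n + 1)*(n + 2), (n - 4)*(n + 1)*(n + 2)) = n^3 - n^2 - 10*n - 8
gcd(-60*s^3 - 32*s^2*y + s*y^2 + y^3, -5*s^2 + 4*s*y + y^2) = 5*s + y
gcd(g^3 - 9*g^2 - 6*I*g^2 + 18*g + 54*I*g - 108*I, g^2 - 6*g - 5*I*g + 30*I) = g - 6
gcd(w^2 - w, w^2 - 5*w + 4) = w - 1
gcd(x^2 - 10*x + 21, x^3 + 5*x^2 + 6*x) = 1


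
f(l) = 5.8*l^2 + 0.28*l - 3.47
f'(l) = 11.6*l + 0.28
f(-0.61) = -1.48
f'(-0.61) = -6.80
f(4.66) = 123.79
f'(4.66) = 54.34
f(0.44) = -2.22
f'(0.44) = 5.38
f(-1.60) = 10.93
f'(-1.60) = -18.28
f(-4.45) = 110.14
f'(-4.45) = -51.34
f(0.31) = -2.83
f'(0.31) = 3.88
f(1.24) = 5.80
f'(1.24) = 14.66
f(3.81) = 81.79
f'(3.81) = 44.48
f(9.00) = 468.85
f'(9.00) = 104.68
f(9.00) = 468.85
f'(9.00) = 104.68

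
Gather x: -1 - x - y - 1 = -x - y - 2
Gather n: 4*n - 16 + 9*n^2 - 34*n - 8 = 9*n^2 - 30*n - 24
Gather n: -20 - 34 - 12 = -66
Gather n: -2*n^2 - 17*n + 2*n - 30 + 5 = -2*n^2 - 15*n - 25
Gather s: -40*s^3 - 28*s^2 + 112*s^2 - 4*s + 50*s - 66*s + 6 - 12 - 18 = -40*s^3 + 84*s^2 - 20*s - 24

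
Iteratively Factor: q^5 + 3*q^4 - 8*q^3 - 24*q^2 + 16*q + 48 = (q + 3)*(q^4 - 8*q^2 + 16) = (q + 2)*(q + 3)*(q^3 - 2*q^2 - 4*q + 8) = (q + 2)^2*(q + 3)*(q^2 - 4*q + 4) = (q - 2)*(q + 2)^2*(q + 3)*(q - 2)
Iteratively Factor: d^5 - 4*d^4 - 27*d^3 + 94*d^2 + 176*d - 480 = (d + 3)*(d^4 - 7*d^3 - 6*d^2 + 112*d - 160) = (d + 3)*(d + 4)*(d^3 - 11*d^2 + 38*d - 40) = (d - 2)*(d + 3)*(d + 4)*(d^2 - 9*d + 20) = (d - 4)*(d - 2)*(d + 3)*(d + 4)*(d - 5)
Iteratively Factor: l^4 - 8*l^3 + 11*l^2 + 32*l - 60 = (l - 3)*(l^3 - 5*l^2 - 4*l + 20) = (l - 5)*(l - 3)*(l^2 - 4) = (l - 5)*(l - 3)*(l - 2)*(l + 2)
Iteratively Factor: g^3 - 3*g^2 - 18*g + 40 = (g + 4)*(g^2 - 7*g + 10) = (g - 2)*(g + 4)*(g - 5)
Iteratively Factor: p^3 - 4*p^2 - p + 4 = (p - 4)*(p^2 - 1) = (p - 4)*(p - 1)*(p + 1)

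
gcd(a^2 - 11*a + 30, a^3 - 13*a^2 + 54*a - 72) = a - 6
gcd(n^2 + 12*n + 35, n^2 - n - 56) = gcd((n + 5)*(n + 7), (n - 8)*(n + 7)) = n + 7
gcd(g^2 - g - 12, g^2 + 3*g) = g + 3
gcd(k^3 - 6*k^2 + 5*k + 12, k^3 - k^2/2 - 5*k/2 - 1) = k + 1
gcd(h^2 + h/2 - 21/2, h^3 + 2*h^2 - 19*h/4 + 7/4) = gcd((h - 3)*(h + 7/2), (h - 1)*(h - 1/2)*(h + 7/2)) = h + 7/2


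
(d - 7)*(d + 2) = d^2 - 5*d - 14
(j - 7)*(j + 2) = j^2 - 5*j - 14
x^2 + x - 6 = (x - 2)*(x + 3)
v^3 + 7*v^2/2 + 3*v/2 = v*(v + 1/2)*(v + 3)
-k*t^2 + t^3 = t^2*(-k + t)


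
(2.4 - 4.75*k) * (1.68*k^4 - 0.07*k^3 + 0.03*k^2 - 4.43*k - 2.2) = -7.98*k^5 + 4.3645*k^4 - 0.3105*k^3 + 21.1145*k^2 - 0.181999999999999*k - 5.28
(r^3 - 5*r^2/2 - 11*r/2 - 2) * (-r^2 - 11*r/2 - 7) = -r^5 - 3*r^4 + 49*r^3/4 + 199*r^2/4 + 99*r/2 + 14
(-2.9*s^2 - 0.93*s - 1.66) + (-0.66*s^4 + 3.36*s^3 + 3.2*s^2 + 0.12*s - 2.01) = -0.66*s^4 + 3.36*s^3 + 0.3*s^2 - 0.81*s - 3.67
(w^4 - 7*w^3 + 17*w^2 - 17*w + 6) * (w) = w^5 - 7*w^4 + 17*w^3 - 17*w^2 + 6*w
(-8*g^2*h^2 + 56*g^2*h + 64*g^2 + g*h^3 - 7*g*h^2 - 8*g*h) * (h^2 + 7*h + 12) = -8*g^2*h^4 + 360*g^2*h^2 + 1120*g^2*h + 768*g^2 + g*h^5 - 45*g*h^3 - 140*g*h^2 - 96*g*h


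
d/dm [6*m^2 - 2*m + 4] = 12*m - 2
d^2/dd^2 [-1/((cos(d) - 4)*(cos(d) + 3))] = (4*sin(d)^4 - 51*sin(d)^2 - 33*cos(d)/4 - 3*cos(3*d)/4 + 21)/((cos(d) - 4)^3*(cos(d) + 3)^3)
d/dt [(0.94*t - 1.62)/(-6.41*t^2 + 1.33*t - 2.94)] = (6.0254*t^2 - 20.7684*t - 0.609)/(41.0881*t^4 - 17.0506*t^3 + 39.4597*t^2 - 7.8204*t + 8.6436)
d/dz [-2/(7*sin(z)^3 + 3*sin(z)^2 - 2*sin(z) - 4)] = 2*(21*sin(z)^2 + 6*sin(z) - 2)*cos(z)/(7*sin(z)^3 + 3*sin(z)^2 - 2*sin(z) - 4)^2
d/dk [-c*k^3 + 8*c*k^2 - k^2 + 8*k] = -3*c*k^2 + 16*c*k - 2*k + 8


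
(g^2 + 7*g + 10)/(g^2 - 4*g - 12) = (g + 5)/(g - 6)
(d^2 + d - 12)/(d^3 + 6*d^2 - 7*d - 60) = 1/(d + 5)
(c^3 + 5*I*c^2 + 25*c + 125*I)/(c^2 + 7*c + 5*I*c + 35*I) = (c^2 + 25)/(c + 7)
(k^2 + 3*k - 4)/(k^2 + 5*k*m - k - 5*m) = (k + 4)/(k + 5*m)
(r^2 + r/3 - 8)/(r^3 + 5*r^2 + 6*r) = (r - 8/3)/(r*(r + 2))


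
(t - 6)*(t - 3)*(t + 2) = t^3 - 7*t^2 + 36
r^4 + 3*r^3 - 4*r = r*(r - 1)*(r + 2)^2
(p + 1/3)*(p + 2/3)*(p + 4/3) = p^3 + 7*p^2/3 + 14*p/9 + 8/27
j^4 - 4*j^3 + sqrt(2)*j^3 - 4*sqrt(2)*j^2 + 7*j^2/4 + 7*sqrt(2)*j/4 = j*(j - 7/2)*(j - 1/2)*(j + sqrt(2))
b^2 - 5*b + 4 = (b - 4)*(b - 1)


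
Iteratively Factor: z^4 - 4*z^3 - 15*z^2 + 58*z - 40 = (z + 4)*(z^3 - 8*z^2 + 17*z - 10) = (z - 2)*(z + 4)*(z^2 - 6*z + 5) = (z - 2)*(z - 1)*(z + 4)*(z - 5)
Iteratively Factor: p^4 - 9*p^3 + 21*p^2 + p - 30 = (p - 3)*(p^3 - 6*p^2 + 3*p + 10) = (p - 3)*(p - 2)*(p^2 - 4*p - 5) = (p - 5)*(p - 3)*(p - 2)*(p + 1)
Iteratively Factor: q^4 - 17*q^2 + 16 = (q - 1)*(q^3 + q^2 - 16*q - 16) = (q - 4)*(q - 1)*(q^2 + 5*q + 4) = (q - 4)*(q - 1)*(q + 1)*(q + 4)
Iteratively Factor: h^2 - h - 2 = (h - 2)*(h + 1)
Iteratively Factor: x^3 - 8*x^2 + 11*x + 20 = (x - 4)*(x^2 - 4*x - 5) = (x - 5)*(x - 4)*(x + 1)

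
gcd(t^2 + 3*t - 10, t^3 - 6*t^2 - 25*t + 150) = t + 5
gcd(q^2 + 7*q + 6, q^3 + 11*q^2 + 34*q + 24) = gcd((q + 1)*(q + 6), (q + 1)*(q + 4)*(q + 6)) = q^2 + 7*q + 6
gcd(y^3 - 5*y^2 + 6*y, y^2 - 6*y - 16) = 1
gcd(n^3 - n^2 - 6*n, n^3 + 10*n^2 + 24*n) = n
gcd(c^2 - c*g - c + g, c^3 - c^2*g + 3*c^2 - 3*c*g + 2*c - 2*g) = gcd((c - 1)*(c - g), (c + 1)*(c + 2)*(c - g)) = c - g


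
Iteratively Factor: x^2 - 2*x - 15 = (x + 3)*(x - 5)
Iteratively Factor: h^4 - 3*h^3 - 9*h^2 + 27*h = (h)*(h^3 - 3*h^2 - 9*h + 27) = h*(h - 3)*(h^2 - 9) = h*(h - 3)^2*(h + 3)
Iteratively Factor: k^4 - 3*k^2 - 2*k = (k + 1)*(k^3 - k^2 - 2*k) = k*(k + 1)*(k^2 - k - 2) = k*(k + 1)^2*(k - 2)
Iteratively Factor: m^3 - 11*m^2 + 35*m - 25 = (m - 5)*(m^2 - 6*m + 5) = (m - 5)*(m - 1)*(m - 5)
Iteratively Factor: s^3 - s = (s - 1)*(s^2 + s) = s*(s - 1)*(s + 1)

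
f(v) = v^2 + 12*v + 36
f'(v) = 2*v + 12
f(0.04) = 36.48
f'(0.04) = 12.08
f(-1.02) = 24.80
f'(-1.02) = 9.96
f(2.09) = 65.45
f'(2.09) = 16.18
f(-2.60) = 11.56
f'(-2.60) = 6.80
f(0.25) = 39.06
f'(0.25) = 12.50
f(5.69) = 136.66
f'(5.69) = 23.38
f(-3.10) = 8.41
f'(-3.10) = 5.80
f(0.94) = 48.16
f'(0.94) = 13.88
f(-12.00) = 36.00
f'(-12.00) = -12.00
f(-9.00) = 9.00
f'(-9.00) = -6.00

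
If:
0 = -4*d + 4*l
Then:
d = l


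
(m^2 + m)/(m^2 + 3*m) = (m + 1)/(m + 3)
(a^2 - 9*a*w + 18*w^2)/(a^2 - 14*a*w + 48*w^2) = (-a + 3*w)/(-a + 8*w)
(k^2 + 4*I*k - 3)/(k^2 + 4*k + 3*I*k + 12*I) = (k + I)/(k + 4)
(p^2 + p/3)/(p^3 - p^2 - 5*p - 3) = p*(3*p + 1)/(3*(p^3 - p^2 - 5*p - 3))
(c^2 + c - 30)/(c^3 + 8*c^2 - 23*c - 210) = 1/(c + 7)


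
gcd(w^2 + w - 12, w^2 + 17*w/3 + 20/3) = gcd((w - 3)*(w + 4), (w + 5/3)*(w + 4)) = w + 4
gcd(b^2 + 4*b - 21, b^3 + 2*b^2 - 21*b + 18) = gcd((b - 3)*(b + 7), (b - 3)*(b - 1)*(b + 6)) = b - 3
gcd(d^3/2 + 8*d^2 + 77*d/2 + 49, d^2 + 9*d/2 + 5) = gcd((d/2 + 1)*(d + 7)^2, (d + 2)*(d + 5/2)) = d + 2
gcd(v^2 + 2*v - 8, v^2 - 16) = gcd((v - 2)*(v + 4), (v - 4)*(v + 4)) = v + 4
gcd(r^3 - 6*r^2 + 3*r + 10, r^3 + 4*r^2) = 1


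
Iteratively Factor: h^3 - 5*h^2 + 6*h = (h)*(h^2 - 5*h + 6) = h*(h - 2)*(h - 3)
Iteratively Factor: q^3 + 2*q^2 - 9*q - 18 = (q - 3)*(q^2 + 5*q + 6) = (q - 3)*(q + 3)*(q + 2)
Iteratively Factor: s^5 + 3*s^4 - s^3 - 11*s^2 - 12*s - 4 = (s + 2)*(s^4 + s^3 - 3*s^2 - 5*s - 2) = (s - 2)*(s + 2)*(s^3 + 3*s^2 + 3*s + 1) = (s - 2)*(s + 1)*(s + 2)*(s^2 + 2*s + 1) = (s - 2)*(s + 1)^2*(s + 2)*(s + 1)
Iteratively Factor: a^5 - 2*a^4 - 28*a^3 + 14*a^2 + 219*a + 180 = (a + 1)*(a^4 - 3*a^3 - 25*a^2 + 39*a + 180) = (a + 1)*(a + 3)*(a^3 - 6*a^2 - 7*a + 60) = (a + 1)*(a + 3)^2*(a^2 - 9*a + 20) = (a - 4)*(a + 1)*(a + 3)^2*(a - 5)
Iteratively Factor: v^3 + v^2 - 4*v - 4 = (v - 2)*(v^2 + 3*v + 2) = (v - 2)*(v + 2)*(v + 1)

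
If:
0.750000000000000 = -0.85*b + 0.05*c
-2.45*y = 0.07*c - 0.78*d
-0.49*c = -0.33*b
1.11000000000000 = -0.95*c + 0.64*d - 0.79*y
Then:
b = -0.92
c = -0.62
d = 1.38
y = 0.46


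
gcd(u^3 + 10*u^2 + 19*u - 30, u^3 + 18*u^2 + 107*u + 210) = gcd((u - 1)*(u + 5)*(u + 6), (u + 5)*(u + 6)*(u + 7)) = u^2 + 11*u + 30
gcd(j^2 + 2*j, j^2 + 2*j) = j^2 + 2*j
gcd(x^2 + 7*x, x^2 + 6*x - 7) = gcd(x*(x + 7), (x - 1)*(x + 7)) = x + 7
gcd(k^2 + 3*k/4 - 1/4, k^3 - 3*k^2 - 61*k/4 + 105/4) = 1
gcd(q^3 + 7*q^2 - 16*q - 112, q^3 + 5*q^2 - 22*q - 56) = q^2 + 3*q - 28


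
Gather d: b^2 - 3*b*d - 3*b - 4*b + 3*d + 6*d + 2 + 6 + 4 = b^2 - 7*b + d*(9 - 3*b) + 12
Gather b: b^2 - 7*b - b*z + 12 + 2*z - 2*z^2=b^2 + b*(-z - 7) - 2*z^2 + 2*z + 12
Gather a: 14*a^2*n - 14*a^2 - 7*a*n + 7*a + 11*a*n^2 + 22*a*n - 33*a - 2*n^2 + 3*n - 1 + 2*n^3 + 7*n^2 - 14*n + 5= a^2*(14*n - 14) + a*(11*n^2 + 15*n - 26) + 2*n^3 + 5*n^2 - 11*n + 4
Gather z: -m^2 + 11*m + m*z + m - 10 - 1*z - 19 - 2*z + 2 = -m^2 + 12*m + z*(m - 3) - 27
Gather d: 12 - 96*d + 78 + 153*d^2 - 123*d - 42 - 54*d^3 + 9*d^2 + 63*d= -54*d^3 + 162*d^2 - 156*d + 48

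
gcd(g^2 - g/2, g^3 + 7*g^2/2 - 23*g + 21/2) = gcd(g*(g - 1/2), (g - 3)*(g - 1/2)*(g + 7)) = g - 1/2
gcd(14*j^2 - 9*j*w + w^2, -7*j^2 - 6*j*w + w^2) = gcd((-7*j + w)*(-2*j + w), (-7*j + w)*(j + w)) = -7*j + w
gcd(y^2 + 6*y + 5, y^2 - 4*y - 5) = y + 1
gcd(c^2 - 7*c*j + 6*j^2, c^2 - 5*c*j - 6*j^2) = c - 6*j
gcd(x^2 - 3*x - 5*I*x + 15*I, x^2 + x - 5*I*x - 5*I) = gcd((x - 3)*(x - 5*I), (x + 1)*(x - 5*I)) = x - 5*I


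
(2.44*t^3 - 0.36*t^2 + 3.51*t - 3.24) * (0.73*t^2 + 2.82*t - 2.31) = 1.7812*t^5 + 6.618*t^4 - 4.0893*t^3 + 8.3646*t^2 - 17.2449*t + 7.4844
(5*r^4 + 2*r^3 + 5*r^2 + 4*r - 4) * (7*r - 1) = 35*r^5 + 9*r^4 + 33*r^3 + 23*r^2 - 32*r + 4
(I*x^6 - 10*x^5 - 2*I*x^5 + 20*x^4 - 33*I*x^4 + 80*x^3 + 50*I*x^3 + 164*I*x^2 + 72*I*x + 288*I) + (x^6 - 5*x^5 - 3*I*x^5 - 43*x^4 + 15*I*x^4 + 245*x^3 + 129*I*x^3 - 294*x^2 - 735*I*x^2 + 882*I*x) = x^6 + I*x^6 - 15*x^5 - 5*I*x^5 - 23*x^4 - 18*I*x^4 + 325*x^3 + 179*I*x^3 - 294*x^2 - 571*I*x^2 + 954*I*x + 288*I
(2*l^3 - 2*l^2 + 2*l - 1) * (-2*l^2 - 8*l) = -4*l^5 - 12*l^4 + 12*l^3 - 14*l^2 + 8*l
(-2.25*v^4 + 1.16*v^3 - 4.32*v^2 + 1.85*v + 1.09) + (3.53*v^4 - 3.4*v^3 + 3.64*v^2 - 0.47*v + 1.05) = 1.28*v^4 - 2.24*v^3 - 0.68*v^2 + 1.38*v + 2.14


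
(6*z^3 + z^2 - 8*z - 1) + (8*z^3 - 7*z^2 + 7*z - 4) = 14*z^3 - 6*z^2 - z - 5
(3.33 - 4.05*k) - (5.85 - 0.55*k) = -3.5*k - 2.52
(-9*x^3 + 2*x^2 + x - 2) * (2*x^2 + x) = -18*x^5 - 5*x^4 + 4*x^3 - 3*x^2 - 2*x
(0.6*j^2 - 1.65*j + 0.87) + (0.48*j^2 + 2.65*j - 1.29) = 1.08*j^2 + 1.0*j - 0.42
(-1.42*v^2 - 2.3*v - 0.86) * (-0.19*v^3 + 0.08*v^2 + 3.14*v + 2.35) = 0.2698*v^5 + 0.3234*v^4 - 4.4794*v^3 - 10.6278*v^2 - 8.1054*v - 2.021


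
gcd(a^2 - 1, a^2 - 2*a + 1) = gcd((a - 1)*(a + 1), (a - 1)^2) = a - 1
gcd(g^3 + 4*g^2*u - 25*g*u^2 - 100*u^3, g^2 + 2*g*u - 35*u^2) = -g + 5*u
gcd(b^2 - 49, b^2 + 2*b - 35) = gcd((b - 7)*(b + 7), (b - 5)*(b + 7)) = b + 7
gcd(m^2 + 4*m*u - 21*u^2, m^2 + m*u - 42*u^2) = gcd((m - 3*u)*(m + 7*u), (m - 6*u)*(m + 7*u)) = m + 7*u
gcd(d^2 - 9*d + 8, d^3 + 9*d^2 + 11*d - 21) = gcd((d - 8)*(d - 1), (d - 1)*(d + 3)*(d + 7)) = d - 1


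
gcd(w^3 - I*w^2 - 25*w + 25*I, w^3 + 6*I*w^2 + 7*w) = w - I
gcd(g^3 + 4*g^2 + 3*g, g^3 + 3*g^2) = g^2 + 3*g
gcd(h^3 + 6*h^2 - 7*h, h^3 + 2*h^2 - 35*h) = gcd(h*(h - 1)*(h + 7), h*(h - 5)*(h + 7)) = h^2 + 7*h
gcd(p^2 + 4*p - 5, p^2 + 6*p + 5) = p + 5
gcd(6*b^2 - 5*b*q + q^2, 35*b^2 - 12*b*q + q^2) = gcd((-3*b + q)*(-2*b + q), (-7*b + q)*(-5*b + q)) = 1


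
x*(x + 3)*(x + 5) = x^3 + 8*x^2 + 15*x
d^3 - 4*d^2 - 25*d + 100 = (d - 5)*(d - 4)*(d + 5)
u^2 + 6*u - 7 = (u - 1)*(u + 7)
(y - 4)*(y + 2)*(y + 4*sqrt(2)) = y^3 - 2*y^2 + 4*sqrt(2)*y^2 - 8*sqrt(2)*y - 8*y - 32*sqrt(2)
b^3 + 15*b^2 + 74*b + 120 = (b + 4)*(b + 5)*(b + 6)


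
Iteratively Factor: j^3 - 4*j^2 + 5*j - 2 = (j - 2)*(j^2 - 2*j + 1) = (j - 2)*(j - 1)*(j - 1)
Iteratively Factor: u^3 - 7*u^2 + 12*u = (u - 4)*(u^2 - 3*u) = (u - 4)*(u - 3)*(u)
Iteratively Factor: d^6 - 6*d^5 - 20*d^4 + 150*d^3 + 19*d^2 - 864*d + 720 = (d - 1)*(d^5 - 5*d^4 - 25*d^3 + 125*d^2 + 144*d - 720) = (d - 1)*(d + 3)*(d^4 - 8*d^3 - d^2 + 128*d - 240) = (d - 1)*(d + 3)*(d + 4)*(d^3 - 12*d^2 + 47*d - 60) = (d - 3)*(d - 1)*(d + 3)*(d + 4)*(d^2 - 9*d + 20) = (d - 4)*(d - 3)*(d - 1)*(d + 3)*(d + 4)*(d - 5)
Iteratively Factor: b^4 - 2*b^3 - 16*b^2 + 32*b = (b - 2)*(b^3 - 16*b) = b*(b - 2)*(b^2 - 16) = b*(b - 2)*(b + 4)*(b - 4)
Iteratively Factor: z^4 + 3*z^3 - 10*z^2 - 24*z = (z + 2)*(z^3 + z^2 - 12*z) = z*(z + 2)*(z^2 + z - 12) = z*(z + 2)*(z + 4)*(z - 3)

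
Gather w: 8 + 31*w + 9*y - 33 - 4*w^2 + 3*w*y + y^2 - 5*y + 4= -4*w^2 + w*(3*y + 31) + y^2 + 4*y - 21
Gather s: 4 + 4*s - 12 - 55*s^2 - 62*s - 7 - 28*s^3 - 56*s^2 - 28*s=-28*s^3 - 111*s^2 - 86*s - 15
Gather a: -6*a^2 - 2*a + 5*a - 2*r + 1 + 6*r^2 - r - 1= -6*a^2 + 3*a + 6*r^2 - 3*r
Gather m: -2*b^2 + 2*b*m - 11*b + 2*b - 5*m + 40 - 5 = -2*b^2 - 9*b + m*(2*b - 5) + 35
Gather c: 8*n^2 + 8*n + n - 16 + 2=8*n^2 + 9*n - 14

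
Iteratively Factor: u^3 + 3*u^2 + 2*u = (u + 2)*(u^2 + u) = u*(u + 2)*(u + 1)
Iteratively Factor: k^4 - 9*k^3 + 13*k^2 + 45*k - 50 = (k - 5)*(k^3 - 4*k^2 - 7*k + 10) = (k - 5)*(k - 1)*(k^2 - 3*k - 10) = (k - 5)^2*(k - 1)*(k + 2)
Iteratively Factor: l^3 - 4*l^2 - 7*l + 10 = (l - 5)*(l^2 + l - 2) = (l - 5)*(l + 2)*(l - 1)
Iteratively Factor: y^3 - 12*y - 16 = (y + 2)*(y^2 - 2*y - 8) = (y - 4)*(y + 2)*(y + 2)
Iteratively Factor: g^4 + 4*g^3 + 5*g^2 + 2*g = (g + 1)*(g^3 + 3*g^2 + 2*g) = (g + 1)^2*(g^2 + 2*g) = g*(g + 1)^2*(g + 2)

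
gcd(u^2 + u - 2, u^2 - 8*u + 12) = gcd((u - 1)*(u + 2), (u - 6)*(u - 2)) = 1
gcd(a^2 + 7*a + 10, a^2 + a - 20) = a + 5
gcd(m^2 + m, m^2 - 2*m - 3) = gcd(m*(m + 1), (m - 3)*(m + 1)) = m + 1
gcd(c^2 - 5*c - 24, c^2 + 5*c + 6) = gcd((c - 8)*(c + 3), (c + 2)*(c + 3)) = c + 3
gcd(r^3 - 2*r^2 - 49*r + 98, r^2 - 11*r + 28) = r - 7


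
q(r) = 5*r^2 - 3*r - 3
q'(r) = 10*r - 3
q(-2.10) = 25.35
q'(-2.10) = -24.00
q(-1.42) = 11.34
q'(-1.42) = -17.20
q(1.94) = 10.00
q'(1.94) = 16.40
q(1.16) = 0.25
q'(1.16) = 8.60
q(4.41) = 81.01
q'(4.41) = 41.10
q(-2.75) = 43.06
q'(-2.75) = -30.50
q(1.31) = 1.65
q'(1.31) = 10.10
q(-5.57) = 168.83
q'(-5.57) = -58.70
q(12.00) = 681.00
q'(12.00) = 117.00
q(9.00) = 375.00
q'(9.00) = 87.00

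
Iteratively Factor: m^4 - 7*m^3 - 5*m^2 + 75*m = (m)*(m^3 - 7*m^2 - 5*m + 75) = m*(m - 5)*(m^2 - 2*m - 15) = m*(m - 5)*(m + 3)*(m - 5)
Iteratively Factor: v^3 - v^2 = (v - 1)*(v^2) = v*(v - 1)*(v)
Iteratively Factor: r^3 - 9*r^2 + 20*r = (r - 5)*(r^2 - 4*r) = r*(r - 5)*(r - 4)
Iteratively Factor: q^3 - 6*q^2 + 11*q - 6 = (q - 1)*(q^2 - 5*q + 6) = (q - 3)*(q - 1)*(q - 2)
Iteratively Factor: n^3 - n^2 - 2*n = (n + 1)*(n^2 - 2*n) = (n - 2)*(n + 1)*(n)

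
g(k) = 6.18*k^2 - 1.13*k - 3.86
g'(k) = 12.36*k - 1.13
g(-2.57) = 39.86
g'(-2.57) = -32.90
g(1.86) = 15.42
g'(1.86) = 21.86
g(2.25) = 24.88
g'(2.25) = 26.68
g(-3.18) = 62.23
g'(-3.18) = -40.43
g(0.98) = 0.97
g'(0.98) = 10.98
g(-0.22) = -3.31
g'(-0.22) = -3.85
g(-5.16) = 166.52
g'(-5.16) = -64.91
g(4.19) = 99.90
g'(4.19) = 50.66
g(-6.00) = 225.40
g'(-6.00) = -75.29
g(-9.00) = 506.89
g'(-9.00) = -112.37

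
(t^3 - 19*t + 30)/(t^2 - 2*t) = t + 2 - 15/t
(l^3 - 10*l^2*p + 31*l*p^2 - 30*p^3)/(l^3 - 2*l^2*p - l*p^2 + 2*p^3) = (-l^2 + 8*l*p - 15*p^2)/(-l^2 + p^2)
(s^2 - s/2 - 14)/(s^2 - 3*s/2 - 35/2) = (s - 4)/(s - 5)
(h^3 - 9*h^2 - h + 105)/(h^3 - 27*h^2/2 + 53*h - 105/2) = 2*(h + 3)/(2*h - 3)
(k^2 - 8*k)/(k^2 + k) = (k - 8)/(k + 1)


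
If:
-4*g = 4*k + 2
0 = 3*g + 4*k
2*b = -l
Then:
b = -l/2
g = -2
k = 3/2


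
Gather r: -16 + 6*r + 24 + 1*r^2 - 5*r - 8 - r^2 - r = 0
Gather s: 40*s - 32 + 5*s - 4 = 45*s - 36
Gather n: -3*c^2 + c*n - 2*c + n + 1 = -3*c^2 - 2*c + n*(c + 1) + 1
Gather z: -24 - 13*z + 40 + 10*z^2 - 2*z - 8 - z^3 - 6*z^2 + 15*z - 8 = -z^3 + 4*z^2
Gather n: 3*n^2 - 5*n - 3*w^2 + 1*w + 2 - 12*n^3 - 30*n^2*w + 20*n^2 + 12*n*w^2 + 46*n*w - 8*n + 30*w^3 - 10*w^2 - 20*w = -12*n^3 + n^2*(23 - 30*w) + n*(12*w^2 + 46*w - 13) + 30*w^3 - 13*w^2 - 19*w + 2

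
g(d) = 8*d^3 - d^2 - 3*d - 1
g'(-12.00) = 3477.00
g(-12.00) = -13933.00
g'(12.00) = 3429.00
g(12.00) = 13643.00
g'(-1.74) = 73.14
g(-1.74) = -40.95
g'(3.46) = 277.40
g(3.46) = 308.02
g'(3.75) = 327.00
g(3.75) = 395.56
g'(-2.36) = 135.39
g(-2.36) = -104.64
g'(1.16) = 26.97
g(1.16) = 6.66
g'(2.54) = 146.76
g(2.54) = 116.02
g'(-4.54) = 500.76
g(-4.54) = -756.60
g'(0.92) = 15.47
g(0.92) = 1.62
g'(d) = 24*d^2 - 2*d - 3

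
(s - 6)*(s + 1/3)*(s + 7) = s^3 + 4*s^2/3 - 125*s/3 - 14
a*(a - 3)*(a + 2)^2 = a^4 + a^3 - 8*a^2 - 12*a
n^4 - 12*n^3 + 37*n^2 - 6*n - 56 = (n - 7)*(n - 4)*(n - 2)*(n + 1)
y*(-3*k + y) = -3*k*y + y^2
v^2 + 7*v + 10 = (v + 2)*(v + 5)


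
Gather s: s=s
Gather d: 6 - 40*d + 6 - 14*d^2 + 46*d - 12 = -14*d^2 + 6*d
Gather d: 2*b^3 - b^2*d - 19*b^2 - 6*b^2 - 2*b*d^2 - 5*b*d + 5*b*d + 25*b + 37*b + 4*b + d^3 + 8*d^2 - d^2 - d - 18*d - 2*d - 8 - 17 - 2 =2*b^3 - 25*b^2 + 66*b + d^3 + d^2*(7 - 2*b) + d*(-b^2 - 21) - 27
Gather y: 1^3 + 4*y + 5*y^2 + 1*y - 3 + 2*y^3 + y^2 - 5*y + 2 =2*y^3 + 6*y^2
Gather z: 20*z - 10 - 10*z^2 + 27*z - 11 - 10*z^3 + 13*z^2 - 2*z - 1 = -10*z^3 + 3*z^2 + 45*z - 22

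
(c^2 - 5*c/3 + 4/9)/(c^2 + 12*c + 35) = (9*c^2 - 15*c + 4)/(9*(c^2 + 12*c + 35))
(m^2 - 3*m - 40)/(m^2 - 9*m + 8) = (m + 5)/(m - 1)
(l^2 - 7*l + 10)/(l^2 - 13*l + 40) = (l - 2)/(l - 8)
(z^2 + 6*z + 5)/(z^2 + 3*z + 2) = (z + 5)/(z + 2)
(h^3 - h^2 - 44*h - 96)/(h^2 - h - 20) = (h^2 - 5*h - 24)/(h - 5)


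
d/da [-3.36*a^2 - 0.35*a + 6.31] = -6.72*a - 0.35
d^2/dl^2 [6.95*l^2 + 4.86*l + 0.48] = 13.9000000000000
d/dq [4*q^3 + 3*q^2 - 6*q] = 12*q^2 + 6*q - 6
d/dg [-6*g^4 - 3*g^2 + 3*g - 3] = -24*g^3 - 6*g + 3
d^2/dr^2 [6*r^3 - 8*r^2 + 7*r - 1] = 36*r - 16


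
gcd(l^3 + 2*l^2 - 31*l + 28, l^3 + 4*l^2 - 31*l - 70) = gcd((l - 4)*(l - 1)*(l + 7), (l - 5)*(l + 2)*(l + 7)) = l + 7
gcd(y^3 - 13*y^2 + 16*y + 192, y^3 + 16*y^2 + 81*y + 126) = y + 3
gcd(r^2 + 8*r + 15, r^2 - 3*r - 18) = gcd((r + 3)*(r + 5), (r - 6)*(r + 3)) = r + 3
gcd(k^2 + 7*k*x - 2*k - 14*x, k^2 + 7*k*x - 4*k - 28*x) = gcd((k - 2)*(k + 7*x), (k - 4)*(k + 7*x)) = k + 7*x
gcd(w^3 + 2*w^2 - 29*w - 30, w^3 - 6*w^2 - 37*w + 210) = w^2 + w - 30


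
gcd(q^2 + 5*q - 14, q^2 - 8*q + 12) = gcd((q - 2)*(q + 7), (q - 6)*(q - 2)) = q - 2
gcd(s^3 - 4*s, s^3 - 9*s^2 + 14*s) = s^2 - 2*s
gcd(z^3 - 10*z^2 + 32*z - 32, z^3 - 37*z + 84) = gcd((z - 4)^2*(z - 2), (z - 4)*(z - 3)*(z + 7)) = z - 4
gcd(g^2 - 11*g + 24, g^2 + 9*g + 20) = 1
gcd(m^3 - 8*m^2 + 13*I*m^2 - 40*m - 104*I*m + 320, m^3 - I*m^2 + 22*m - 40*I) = m + 5*I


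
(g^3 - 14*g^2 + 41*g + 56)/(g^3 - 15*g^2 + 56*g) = (g + 1)/g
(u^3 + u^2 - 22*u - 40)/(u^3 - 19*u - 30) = (u + 4)/(u + 3)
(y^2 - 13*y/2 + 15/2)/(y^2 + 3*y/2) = (2*y^2 - 13*y + 15)/(y*(2*y + 3))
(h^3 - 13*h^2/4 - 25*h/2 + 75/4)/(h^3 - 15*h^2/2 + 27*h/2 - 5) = (4*h^2 + 7*h - 15)/(2*(2*h^2 - 5*h + 2))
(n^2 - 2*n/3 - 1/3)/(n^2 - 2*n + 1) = (n + 1/3)/(n - 1)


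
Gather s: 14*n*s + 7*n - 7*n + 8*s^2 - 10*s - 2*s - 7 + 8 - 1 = 8*s^2 + s*(14*n - 12)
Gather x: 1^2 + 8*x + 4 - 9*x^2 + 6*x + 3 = -9*x^2 + 14*x + 8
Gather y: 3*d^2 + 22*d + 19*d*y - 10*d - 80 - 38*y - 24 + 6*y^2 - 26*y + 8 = 3*d^2 + 12*d + 6*y^2 + y*(19*d - 64) - 96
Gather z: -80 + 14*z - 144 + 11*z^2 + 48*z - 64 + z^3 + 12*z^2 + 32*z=z^3 + 23*z^2 + 94*z - 288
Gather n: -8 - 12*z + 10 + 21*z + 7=9*z + 9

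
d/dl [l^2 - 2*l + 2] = 2*l - 2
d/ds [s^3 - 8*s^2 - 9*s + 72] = 3*s^2 - 16*s - 9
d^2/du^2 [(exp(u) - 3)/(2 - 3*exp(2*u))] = (-9*exp(4*u) + 108*exp(3*u) - 36*exp(2*u) + 72*exp(u) - 4)*exp(u)/(27*exp(6*u) - 54*exp(4*u) + 36*exp(2*u) - 8)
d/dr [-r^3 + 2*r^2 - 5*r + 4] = -3*r^2 + 4*r - 5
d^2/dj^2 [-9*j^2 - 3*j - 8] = -18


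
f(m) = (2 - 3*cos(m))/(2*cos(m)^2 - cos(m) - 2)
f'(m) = (2 - 3*cos(m))*(4*sin(m)*cos(m) - sin(m))/(2*cos(m)^2 - cos(m) - 2)^2 + 3*sin(m)/(2*cos(m)^2 - cos(m) - 2) = (6*sin(m)^2 + 8*cos(m) - 14)*sin(m)/(2*sin(m)^2 + cos(m))^2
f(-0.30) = 0.77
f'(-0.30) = 1.35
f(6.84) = 0.39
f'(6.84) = -1.48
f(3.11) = 5.01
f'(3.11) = -0.70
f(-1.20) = -0.43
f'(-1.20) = 1.24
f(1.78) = -1.54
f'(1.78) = -3.33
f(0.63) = 0.28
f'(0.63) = -1.42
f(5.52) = 0.10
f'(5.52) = 1.31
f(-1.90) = -2.02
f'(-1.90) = 4.93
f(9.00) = 8.28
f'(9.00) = -25.58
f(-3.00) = 5.23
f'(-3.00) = 3.41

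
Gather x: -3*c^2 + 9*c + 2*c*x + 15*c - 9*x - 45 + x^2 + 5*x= -3*c^2 + 24*c + x^2 + x*(2*c - 4) - 45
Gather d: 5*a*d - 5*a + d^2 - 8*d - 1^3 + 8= -5*a + d^2 + d*(5*a - 8) + 7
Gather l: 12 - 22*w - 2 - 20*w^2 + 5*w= -20*w^2 - 17*w + 10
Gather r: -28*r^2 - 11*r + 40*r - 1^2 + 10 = -28*r^2 + 29*r + 9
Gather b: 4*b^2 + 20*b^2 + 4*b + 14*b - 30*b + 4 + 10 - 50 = 24*b^2 - 12*b - 36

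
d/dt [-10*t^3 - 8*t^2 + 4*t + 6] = -30*t^2 - 16*t + 4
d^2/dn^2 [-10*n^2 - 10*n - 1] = -20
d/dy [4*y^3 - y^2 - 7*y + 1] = 12*y^2 - 2*y - 7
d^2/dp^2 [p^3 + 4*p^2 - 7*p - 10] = 6*p + 8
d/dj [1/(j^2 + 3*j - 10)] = (-2*j - 3)/(j^2 + 3*j - 10)^2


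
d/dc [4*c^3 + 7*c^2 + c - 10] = 12*c^2 + 14*c + 1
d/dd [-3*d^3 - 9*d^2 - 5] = 9*d*(-d - 2)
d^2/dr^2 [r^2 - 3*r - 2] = 2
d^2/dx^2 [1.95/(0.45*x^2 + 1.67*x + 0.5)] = (-0.78975*x^2 - 2.93085*x + 1.95*(0.9*x + 1.67)*(1.8*x + 3.34) - 0.8775)/(0.45*x^2 + 1.67*x + 0.5)^3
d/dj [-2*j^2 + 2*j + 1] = 2 - 4*j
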